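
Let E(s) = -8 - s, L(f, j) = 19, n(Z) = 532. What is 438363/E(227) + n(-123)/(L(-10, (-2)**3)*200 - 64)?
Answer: -409399787/219490 ≈ -1865.2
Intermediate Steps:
438363/E(227) + n(-123)/(L(-10, (-2)**3)*200 - 64) = 438363/(-8 - 1*227) + 532/(19*200 - 64) = 438363/(-8 - 227) + 532/(3800 - 64) = 438363/(-235) + 532/3736 = 438363*(-1/235) + 532*(1/3736) = -438363/235 + 133/934 = -409399787/219490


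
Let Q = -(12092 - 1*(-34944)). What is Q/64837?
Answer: -47036/64837 ≈ -0.72545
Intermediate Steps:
Q = -47036 (Q = -(12092 + 34944) = -1*47036 = -47036)
Q/64837 = -47036/64837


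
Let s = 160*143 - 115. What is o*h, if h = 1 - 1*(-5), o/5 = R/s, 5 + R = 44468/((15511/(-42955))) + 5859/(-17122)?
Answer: -14017090180431/86370196009 ≈ -162.29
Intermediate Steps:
R = -4672363393477/37939906 (R = -5 + (44468/((15511/(-42955))) + 5859/(-17122)) = -5 + (44468/((15511*(-1/42955))) + 5859*(-1/17122)) = -5 + (44468/(-15511/42955) - 837/2446) = -5 + (44468*(-42955/15511) - 837/2446) = -5 + (-1910122940/15511 - 837/2446) = -5 - 4672173693947/37939906 = -4672363393477/37939906 ≈ -1.2315e+5)
s = 22765 (s = 22880 - 115 = 22765)
o = -4672363393477/172740392018 (o = 5*(-4672363393477/37939906/22765) = 5*(-4672363393477/37939906*1/22765) = 5*(-4672363393477/863701960090) = -4672363393477/172740392018 ≈ -27.048)
h = 6 (h = 1 + 5 = 6)
o*h = -4672363393477/172740392018*6 = -14017090180431/86370196009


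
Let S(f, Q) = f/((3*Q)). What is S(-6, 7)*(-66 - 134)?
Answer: 400/7 ≈ 57.143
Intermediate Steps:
S(f, Q) = f/(3*Q) (S(f, Q) = f*(1/(3*Q)) = f/(3*Q))
S(-6, 7)*(-66 - 134) = ((⅓)*(-6)/7)*(-66 - 134) = ((⅓)*(-6)*(⅐))*(-200) = -2/7*(-200) = 400/7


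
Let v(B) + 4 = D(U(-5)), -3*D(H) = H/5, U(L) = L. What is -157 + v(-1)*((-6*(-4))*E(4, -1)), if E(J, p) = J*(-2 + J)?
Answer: -861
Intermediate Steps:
D(H) = -H/15 (D(H) = -H/(3*5) = -H/15)
v(B) = -11/3 (v(B) = -4 - 1/15*(-5) = -4 + ⅓ = -11/3)
-157 + v(-1)*((-6*(-4))*E(4, -1)) = -157 - 11*(-6*(-4))*4*(-2 + 4)/3 = -157 - 88*4*2 = -157 - 88*8 = -157 - 11/3*192 = -157 - 704 = -861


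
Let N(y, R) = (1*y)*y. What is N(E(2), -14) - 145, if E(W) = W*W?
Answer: -129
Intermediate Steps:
E(W) = W²
N(y, R) = y² (N(y, R) = y*y = y²)
N(E(2), -14) - 145 = (2²)² - 145 = 4² - 145 = 16 - 145 = -129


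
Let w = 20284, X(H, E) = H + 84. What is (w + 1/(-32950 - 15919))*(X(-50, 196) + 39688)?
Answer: 39374781854990/48869 ≈ 8.0572e+8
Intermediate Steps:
X(H, E) = 84 + H
(w + 1/(-32950 - 15919))*(X(-50, 196) + 39688) = (20284 + 1/(-32950 - 15919))*((84 - 50) + 39688) = (20284 + 1/(-48869))*(34 + 39688) = (20284 - 1/48869)*39722 = (991258795/48869)*39722 = 39374781854990/48869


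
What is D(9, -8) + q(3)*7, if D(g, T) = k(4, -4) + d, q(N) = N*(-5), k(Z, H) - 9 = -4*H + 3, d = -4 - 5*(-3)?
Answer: -66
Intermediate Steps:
d = 11 (d = -4 + 15 = 11)
k(Z, H) = 12 - 4*H (k(Z, H) = 9 + (-4*H + 3) = 9 + (3 - 4*H) = 12 - 4*H)
q(N) = -5*N
D(g, T) = 39 (D(g, T) = (12 - 4*(-4)) + 11 = (12 + 16) + 11 = 28 + 11 = 39)
D(9, -8) + q(3)*7 = 39 - 5*3*7 = 39 - 15*7 = 39 - 105 = -66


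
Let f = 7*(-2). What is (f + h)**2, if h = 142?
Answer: 16384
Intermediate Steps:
f = -14
(f + h)**2 = (-14 + 142)**2 = 128**2 = 16384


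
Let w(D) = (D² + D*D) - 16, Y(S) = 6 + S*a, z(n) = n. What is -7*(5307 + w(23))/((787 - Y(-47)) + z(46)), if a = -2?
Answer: -44443/733 ≈ -60.632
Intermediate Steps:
Y(S) = 6 - 2*S (Y(S) = 6 + S*(-2) = 6 - 2*S)
w(D) = -16 + 2*D² (w(D) = (D² + D²) - 16 = 2*D² - 16 = -16 + 2*D²)
-7*(5307 + w(23))/((787 - Y(-47)) + z(46)) = -7*(5307 + (-16 + 2*23²))/((787 - (6 - 2*(-47))) + 46) = -7*(5307 + (-16 + 2*529))/((787 - (6 + 94)) + 46) = -7*(5307 + (-16 + 1058))/((787 - 1*100) + 46) = -7*(5307 + 1042)/((787 - 100) + 46) = -44443/(687 + 46) = -44443/733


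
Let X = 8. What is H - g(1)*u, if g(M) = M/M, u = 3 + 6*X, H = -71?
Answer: -122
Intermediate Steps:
u = 51 (u = 3 + 6*8 = 3 + 48 = 51)
g(M) = 1
H - g(1)*u = -71 - 51 = -122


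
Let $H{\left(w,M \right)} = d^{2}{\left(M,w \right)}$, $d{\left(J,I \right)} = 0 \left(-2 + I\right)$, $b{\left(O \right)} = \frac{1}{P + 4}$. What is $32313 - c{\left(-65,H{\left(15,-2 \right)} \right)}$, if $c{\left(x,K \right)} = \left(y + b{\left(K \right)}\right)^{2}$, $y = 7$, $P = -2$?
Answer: $\frac{129027}{4} \approx 32257.0$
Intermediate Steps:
$b{\left(O \right)} = \frac{1}{2}$ ($b{\left(O \right)} = \frac{1}{-2 + 4} = \frac{1}{2}$)
$d{\left(J,I \right)} = 0$
$H{\left(w,M \right)} = 0$ ($H{\left(w,M \right)} = 0^{2} = 0$)
$c{\left(x,K \right)} = \frac{225}{4}$ ($c{\left(x,K \right)} = \left(7 + \frac{1}{2}\right)^{2} = \left(\frac{15}{2}\right)^{2} = \frac{225}{4}$)
$32313 - c{\left(-65,H{\left(15,-2 \right)} \right)} = 32313 - \frac{225}{4} = \frac{129027}{4}$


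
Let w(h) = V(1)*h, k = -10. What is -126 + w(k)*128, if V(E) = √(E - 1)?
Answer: -126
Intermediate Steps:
V(E) = √(-1 + E)
w(h) = 0 (w(h) = √(-1 + 1)*h = √0*h = 0*h = 0)
-126 + w(k)*128 = -126 + 0*128 = -126 + 0 = -126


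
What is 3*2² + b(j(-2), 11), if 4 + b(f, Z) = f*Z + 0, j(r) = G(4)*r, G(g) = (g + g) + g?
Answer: -256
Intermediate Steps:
G(g) = 3*g (G(g) = 2*g + g = 3*g)
j(r) = 12*r (j(r) = (3*4)*r = 12*r)
b(f, Z) = -4 + Z*f (b(f, Z) = -4 + (f*Z + 0) = -4 + (Z*f + 0) = -4 + Z*f)
3*2² + b(j(-2), 11) = 3*2² + (-4 + 11*(12*(-2))) = 3*4 + (-4 + 11*(-24)) = 12 + (-4 - 264) = 12 - 268 = -256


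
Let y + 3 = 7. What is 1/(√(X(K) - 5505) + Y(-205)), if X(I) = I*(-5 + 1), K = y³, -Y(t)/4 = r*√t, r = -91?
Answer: -I/(√5761 + 364*√205) ≈ -0.00018912*I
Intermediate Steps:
y = 4 (y = -3 + 7 = 4)
Y(t) = 364*√t (Y(t) = -(-364)*√t = 364*√t)
K = 64 (K = 4³ = 64)
X(I) = -4*I (X(I) = I*(-4) = -4*I)
1/(√(X(K) - 5505) + Y(-205)) = 1/(√(-4*64 - 5505) + 364*√(-205)) = 1/(√(-256 - 5505) + 364*(I*√205)) = 1/(√(-5761) + 364*I*√205) = 1/(I*√5761 + 364*I*√205)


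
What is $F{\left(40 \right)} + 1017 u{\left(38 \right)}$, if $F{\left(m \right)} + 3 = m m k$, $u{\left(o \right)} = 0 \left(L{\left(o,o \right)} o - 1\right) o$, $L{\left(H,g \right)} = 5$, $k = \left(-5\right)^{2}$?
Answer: $39997$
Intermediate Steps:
$k = 25$
$u{\left(o \right)} = 0$ ($u{\left(o \right)} = 0 \left(5 o - 1\right) o = 0 \left(-1 + 5 o\right) o = 0 o = 0$)
$F{\left(m \right)} = -3 + 25 m^{2}$ ($F{\left(m \right)} = -3 + m m 25 = -3 + m^{2} \cdot 25 = -3 + 25 m^{2}$)
$F{\left(40 \right)} + 1017 u{\left(38 \right)} = \left(-3 + 25 \cdot 40^{2}\right) + 1017 \cdot 0 = \left(-3 + 25 \cdot 1600\right) + 0 = \left(-3 + 40000\right) + 0 = 39997 + 0 = 39997$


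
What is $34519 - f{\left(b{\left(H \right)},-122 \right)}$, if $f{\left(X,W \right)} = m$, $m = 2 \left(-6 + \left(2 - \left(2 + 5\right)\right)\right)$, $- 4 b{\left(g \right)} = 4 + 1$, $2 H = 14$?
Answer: $34541$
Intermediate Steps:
$H = 7$ ($H = \frac{1}{2} \cdot 14 = 7$)
$b{\left(g \right)} = - \frac{5}{4}$ ($b{\left(g \right)} = - \frac{4 + 1}{4} = \left(- \frac{1}{4}\right) 5 = - \frac{5}{4}$)
$m = -22$ ($m = 2 \left(-6 + \left(2 - 7\right)\right) = 2 \left(-6 - 5\right) = 2 \left(-11\right) = -22$)
$f{\left(X,W \right)} = -22$
$34519 - f{\left(b{\left(H \right)},-122 \right)} = 34519 - -22 = 34519 + 22 = 34541$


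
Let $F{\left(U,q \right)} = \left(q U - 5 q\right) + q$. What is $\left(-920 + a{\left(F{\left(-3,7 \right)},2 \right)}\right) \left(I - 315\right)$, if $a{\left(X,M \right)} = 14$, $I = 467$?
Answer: $-137712$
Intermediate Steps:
$F{\left(U,q \right)} = - 4 q + U q$ ($F{\left(U,q \right)} = \left(U q - 5 q\right) + q = \left(- 5 q + U q\right) + q = - 4 q + U q$)
$\left(-920 + a{\left(F{\left(-3,7 \right)},2 \right)}\right) \left(I - 315\right) = \left(-920 + 14\right) \left(467 - 315\right) = - 906 \left(467 - 315\right) = \left(-906\right) 152 = -137712$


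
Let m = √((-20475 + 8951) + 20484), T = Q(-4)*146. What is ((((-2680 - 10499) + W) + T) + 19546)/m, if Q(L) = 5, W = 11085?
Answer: 9091*√35/280 ≈ 192.08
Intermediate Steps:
T = 730 (T = 5*146 = 730)
m = 16*√35 (m = √(-11524 + 20484) = √8960 = 16*√35 ≈ 94.657)
((((-2680 - 10499) + W) + T) + 19546)/m = ((((-2680 - 10499) + 11085) + 730) + 19546)/((16*√35)) = (((-13179 + 11085) + 730) + 19546)*(√35/560) = ((-2094 + 730) + 19546)*(√35/560) = (-1364 + 19546)*(√35/560) = 18182*(√35/560) = 9091*√35/280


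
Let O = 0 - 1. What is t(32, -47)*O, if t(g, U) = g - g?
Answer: 0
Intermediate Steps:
t(g, U) = 0
O = -1
t(32, -47)*O = 0*(-1) = 0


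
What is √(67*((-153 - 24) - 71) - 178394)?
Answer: I*√195010 ≈ 441.6*I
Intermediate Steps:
√(67*((-153 - 24) - 71) - 178394) = √(67*(-177 - 71) - 178394) = √(67*(-248) - 178394) = √(-16616 - 178394) = √(-195010) = I*√195010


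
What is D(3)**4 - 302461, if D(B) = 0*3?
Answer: -302461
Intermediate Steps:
D(B) = 0
D(3)**4 - 302461 = 0**4 - 302461 = 0 - 302461 = -302461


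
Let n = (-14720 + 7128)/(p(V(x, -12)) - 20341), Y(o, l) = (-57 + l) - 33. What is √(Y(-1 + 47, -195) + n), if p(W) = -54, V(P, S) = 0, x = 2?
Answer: I*√118392628285/20395 ≈ 16.871*I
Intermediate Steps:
Y(o, l) = -90 + l
n = 7592/20395 (n = (-14720 + 7128)/(-54 - 20341) = -7592/(-20395) = -7592*(-1/20395) = 7592/20395 ≈ 0.37225)
√(Y(-1 + 47, -195) + n) = √((-90 - 195) + 7592/20395) = √(-285 + 7592/20395) = √(-5804983/20395) = I*√118392628285/20395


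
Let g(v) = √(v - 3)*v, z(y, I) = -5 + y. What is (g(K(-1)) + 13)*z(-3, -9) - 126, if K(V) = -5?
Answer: -230 + 80*I*√2 ≈ -230.0 + 113.14*I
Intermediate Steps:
g(v) = v*√(-3 + v) (g(v) = √(-3 + v)*v = v*√(-3 + v))
(g(K(-1)) + 13)*z(-3, -9) - 126 = (-5*√(-3 - 5) + 13)*(-5 - 3) - 126 = (-10*I*√2 + 13)*(-8) - 126 = (13 - 10*I*√2)*(-8) - 126 = (-104 + 80*I*√2) - 126 = -230 + 80*I*√2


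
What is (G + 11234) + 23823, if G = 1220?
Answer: 36277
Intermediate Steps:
(G + 11234) + 23823 = (1220 + 11234) + 23823 = 12454 + 23823 = 36277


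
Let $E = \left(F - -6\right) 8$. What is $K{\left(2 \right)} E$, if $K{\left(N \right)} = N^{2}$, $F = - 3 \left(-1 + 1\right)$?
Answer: $192$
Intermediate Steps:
$F = 0$ ($F = \left(-3\right) 0 = 0$)
$E = 48$ ($E = \left(0 - -6\right) 8 = \left(0 + 6\right) 8 = 6 \cdot 8 = 48$)
$K{\left(2 \right)} E = 2^{2} \cdot 48 = 4 \cdot 48 = 192$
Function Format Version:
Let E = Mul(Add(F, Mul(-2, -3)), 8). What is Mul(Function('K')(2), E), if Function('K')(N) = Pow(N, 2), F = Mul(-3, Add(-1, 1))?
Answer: 192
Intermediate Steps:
F = 0 (F = Mul(-3, 0) = 0)
E = 48 (E = Mul(Add(0, Mul(-2, -3)), 8) = Mul(Add(0, 6), 8) = Mul(6, 8) = 48)
Mul(Function('K')(2), E) = Mul(Pow(2, 2), 48) = Mul(4, 48) = 192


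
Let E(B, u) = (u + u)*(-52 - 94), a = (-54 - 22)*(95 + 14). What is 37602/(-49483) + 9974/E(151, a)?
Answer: -45231493607/59847907112 ≈ -0.75577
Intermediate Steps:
a = -8284 (a = -76*109 = -8284)
E(B, u) = -292*u (E(B, u) = (2*u)*(-146) = -292*u)
37602/(-49483) + 9974/E(151, a) = 37602/(-49483) + 9974/((-292*(-8284))) = 37602*(-1/49483) + 9974/2418928 = -37602/49483 + 9974*(1/2418928) = -37602/49483 + 4987/1209464 = -45231493607/59847907112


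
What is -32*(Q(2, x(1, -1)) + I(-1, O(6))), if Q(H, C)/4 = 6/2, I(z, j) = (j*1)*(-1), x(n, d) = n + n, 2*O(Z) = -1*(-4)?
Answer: -320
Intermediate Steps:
O(Z) = 2 (O(Z) = (-1*(-4))/2 = (½)*4 = 2)
x(n, d) = 2*n
I(z, j) = -j (I(z, j) = j*(-1) = -j)
Q(H, C) = 12 (Q(H, C) = 4*(6/2) = 4*(6*(½)) = 4*3 = 12)
-32*(Q(2, x(1, -1)) + I(-1, O(6))) = -32*(12 - 1*2) = -32*(12 - 2) = -32*10 = -320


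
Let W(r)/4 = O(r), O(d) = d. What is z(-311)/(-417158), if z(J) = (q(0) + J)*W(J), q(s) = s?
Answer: -193442/208579 ≈ -0.92743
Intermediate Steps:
W(r) = 4*r
z(J) = 4*J² (z(J) = (0 + J)*(4*J) = J*(4*J) = 4*J²)
z(-311)/(-417158) = (4*(-311)²)/(-417158) = (4*96721)*(-1/417158) = 386884*(-1/417158) = -193442/208579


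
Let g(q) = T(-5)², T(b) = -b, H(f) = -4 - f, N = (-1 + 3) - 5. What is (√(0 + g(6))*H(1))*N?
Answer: 75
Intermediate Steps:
N = -3 (N = 2 - 5 = -3)
g(q) = 25 (g(q) = (-1*(-5))² = 5² = 25)
(√(0 + g(6))*H(1))*N = (√(0 + 25)*(-4 - 1*1))*(-3) = (√25*(-4 - 1))*(-3) = (5*(-5))*(-3) = -25*(-3) = 75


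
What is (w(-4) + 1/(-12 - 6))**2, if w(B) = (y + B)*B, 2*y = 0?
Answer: 82369/324 ≈ 254.23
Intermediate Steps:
y = 0 (y = (1/2)*0 = 0)
w(B) = B**2 (w(B) = (0 + B)*B = B*B = B**2)
(w(-4) + 1/(-12 - 6))**2 = ((-4)**2 + 1/(-12 - 6))**2 = (16 + 1/(-18))**2 = (16 - 1/18)**2 = (287/18)**2 = 82369/324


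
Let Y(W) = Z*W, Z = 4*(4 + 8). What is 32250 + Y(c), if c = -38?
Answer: 30426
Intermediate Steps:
Z = 48 (Z = 4*12 = 48)
Y(W) = 48*W
32250 + Y(c) = 32250 + 48*(-38) = 32250 - 1824 = 30426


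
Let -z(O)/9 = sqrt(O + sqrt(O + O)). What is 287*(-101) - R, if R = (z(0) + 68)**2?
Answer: -33611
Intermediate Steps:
z(O) = -9*sqrt(O + sqrt(2)*sqrt(O)) (z(O) = -9*sqrt(O + sqrt(O + O)) = -9*sqrt(O + sqrt(2*O)) = -9*sqrt(O + sqrt(2)*sqrt(O)))
R = 4624 (R = (-9*sqrt(0 + sqrt(2)*sqrt(0)) + 68)**2 = (-9*sqrt(0 + sqrt(2)*0) + 68)**2 = (-9*sqrt(0 + 0) + 68)**2 = (-9*sqrt(0) + 68)**2 = (-9*0 + 68)**2 = (0 + 68)**2 = 68**2 = 4624)
287*(-101) - R = 287*(-101) - 1*4624 = -28987 - 4624 = -33611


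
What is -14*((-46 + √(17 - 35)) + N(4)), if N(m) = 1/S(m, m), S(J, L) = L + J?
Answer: 2569/4 - 42*I*√2 ≈ 642.25 - 59.397*I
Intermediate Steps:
S(J, L) = J + L
N(m) = 1/(2*m) (N(m) = 1/(m + m) = 1/(2*m))
-14*((-46 + √(17 - 35)) + N(4)) = -14*((-46 + √(17 - 35)) + (½)/4) = -14*((-46 + √(-18)) + (½)*(¼)) = -14*((-46 + 3*I*√2) + ⅛) = -14*(-367/8 + 3*I*√2) = 2569/4 - 42*I*√2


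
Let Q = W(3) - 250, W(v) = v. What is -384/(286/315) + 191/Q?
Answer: -1151221/2717 ≈ -423.71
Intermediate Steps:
Q = -247 (Q = 3 - 250 = -247)
-384/(286/315) + 191/Q = -384/(286/315) + 191/(-247) = -384/(286*(1/315)) + 191*(-1/247) = -384/286/315 - 191/247 = -384*315/286 - 191/247 = -60480/143 - 191/247 = -1151221/2717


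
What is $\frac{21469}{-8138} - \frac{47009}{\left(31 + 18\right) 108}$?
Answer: $- \frac{248086595}{21533148} \approx -11.521$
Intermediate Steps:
$\frac{21469}{-8138} - \frac{47009}{\left(31 + 18\right) 108} = 21469 \left(- \frac{1}{8138}\right) - \frac{47009}{49 \cdot 108} = - \frac{21469}{8138} - \frac{47009}{5292} = - \frac{248086595}{21533148}$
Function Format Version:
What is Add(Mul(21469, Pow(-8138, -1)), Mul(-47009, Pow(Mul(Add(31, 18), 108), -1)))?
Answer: Rational(-248086595, 21533148) ≈ -11.521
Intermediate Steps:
Add(Mul(21469, Pow(-8138, -1)), Mul(-47009, Pow(Mul(Add(31, 18), 108), -1))) = Add(Mul(21469, Rational(-1, 8138)), Mul(-47009, Pow(Mul(49, 108), -1))) = Add(Rational(-21469, 8138), Mul(-47009, Pow(5292, -1))) = Add(Rational(-21469, 8138), Mul(-47009, Rational(1, 5292))) = Add(Rational(-21469, 8138), Rational(-47009, 5292)) = Rational(-248086595, 21533148)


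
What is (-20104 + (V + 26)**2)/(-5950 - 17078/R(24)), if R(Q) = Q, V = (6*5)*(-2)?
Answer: 227376/79939 ≈ 2.8444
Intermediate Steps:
V = -60 (V = 30*(-2) = -60)
(-20104 + (V + 26)**2)/(-5950 - 17078/R(24)) = (-20104 + (-60 + 26)**2)/(-5950 - 17078/24) = (-20104 + (-34)**2)/(-5950 - 17078*1/24) = (-20104 + 1156)/(-5950 - 8539/12) = -18948/(-79939/12) = -18948*(-12/79939) = 227376/79939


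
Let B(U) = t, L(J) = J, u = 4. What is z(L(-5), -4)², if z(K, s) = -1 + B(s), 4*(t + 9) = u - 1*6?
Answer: 441/4 ≈ 110.25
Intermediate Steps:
t = -19/2 (t = -9 + (4 - 1*6)/4 = -9 + (4 - 6)/4 = -9 + (¼)*(-2) = -9 - ½ = -19/2 ≈ -9.5000)
B(U) = -19/2
z(K, s) = -21/2 (z(K, s) = -1 - 19/2 = -21/2)
z(L(-5), -4)² = (-21/2)² = 441/4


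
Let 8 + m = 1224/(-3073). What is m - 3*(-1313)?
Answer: 12078739/3073 ≈ 3930.6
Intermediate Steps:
m = -25808/3073 (m = -8 + 1224/(-3073) = -8 + 1224*(-1/3073) = -8 - 1224/3073 = -25808/3073 ≈ -8.3983)
m - 3*(-1313) = -25808/3073 - 3*(-1313) = -25808/3073 + 3939 = 12078739/3073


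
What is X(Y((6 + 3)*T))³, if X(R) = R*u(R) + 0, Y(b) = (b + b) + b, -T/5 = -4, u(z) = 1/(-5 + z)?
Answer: 1259712/1225043 ≈ 1.0283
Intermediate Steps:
T = 20 (T = -5*(-4) = 20)
Y(b) = 3*b (Y(b) = 2*b + b = 3*b)
X(R) = R/(-5 + R) (X(R) = R/(-5 + R) + 0 = R/(-5 + R))
X(Y((6 + 3)*T))³ = ((3*((6 + 3)*20))/(-5 + 3*((6 + 3)*20)))³ = ((3*(9*20))/(-5 + 3*(9*20)))³ = ((3*180)/(-5 + 3*180))³ = (540/(-5 + 540))³ = (540/535)³ = (540*(1/535))³ = (108/107)³ = 1259712/1225043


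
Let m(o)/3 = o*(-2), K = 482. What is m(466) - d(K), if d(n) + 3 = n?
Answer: -3275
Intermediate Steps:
d(n) = -3 + n
m(o) = -6*o (m(o) = 3*(o*(-2)) = 3*(-2*o) = -6*o)
m(466) - d(K) = -6*466 - (-3 + 482) = -2796 - 1*479 = -2796 - 479 = -3275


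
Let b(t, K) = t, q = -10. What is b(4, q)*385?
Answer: 1540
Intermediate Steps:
b(4, q)*385 = 4*385 = 1540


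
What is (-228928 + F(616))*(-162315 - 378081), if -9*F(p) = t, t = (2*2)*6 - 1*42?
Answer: 123710694696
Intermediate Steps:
t = -18 (t = 4*6 - 42 = 24 - 42 = -18)
F(p) = 2 (F(p) = -⅑*(-18) = 2)
(-228928 + F(616))*(-162315 - 378081) = (-228928 + 2)*(-162315 - 378081) = -228926*(-540396) = 123710694696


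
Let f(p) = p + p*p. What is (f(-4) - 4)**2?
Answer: 64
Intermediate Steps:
f(p) = p + p**2
(f(-4) - 4)**2 = (-4*(1 - 4) - 4)**2 = (-4*(-3) - 4)**2 = (12 - 4)**2 = 8**2 = 64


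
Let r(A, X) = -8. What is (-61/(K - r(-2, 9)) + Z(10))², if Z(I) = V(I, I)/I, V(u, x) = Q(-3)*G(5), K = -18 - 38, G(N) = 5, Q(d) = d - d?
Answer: 3721/2304 ≈ 1.6150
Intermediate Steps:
Q(d) = 0
K = -56
V(u, x) = 0 (V(u, x) = 0*5 = 0)
Z(I) = 0 (Z(I) = 0/I = 0)
(-61/(K - r(-2, 9)) + Z(10))² = (-61/(-56 - 1*(-8)) + 0)² = (-61/(-56 + 8) + 0)² = (-61/(-48) + 0)² = (-61*(-1/48) + 0)² = (61/48 + 0)² = (61/48)² = 3721/2304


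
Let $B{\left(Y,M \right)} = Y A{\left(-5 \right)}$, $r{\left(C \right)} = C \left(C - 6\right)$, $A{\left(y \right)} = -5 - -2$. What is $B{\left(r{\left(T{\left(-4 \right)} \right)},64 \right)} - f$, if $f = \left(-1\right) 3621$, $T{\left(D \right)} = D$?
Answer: $3501$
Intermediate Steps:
$A{\left(y \right)} = -3$ ($A{\left(y \right)} = -5 + 2 = -3$)
$r{\left(C \right)} = C \left(-6 + C\right)$
$B{\left(Y,M \right)} = - 3 Y$ ($B{\left(Y,M \right)} = Y \left(-3\right) = - 3 Y$)
$f = -3621$
$B{\left(r{\left(T{\left(-4 \right)} \right)},64 \right)} - f = - 3 \left(- 4 \left(-6 - 4\right)\right) - -3621 = - 3 \left(\left(-4\right) \left(-10\right)\right) + 3621 = \left(-3\right) 40 + 3621 = -120 + 3621 = 3501$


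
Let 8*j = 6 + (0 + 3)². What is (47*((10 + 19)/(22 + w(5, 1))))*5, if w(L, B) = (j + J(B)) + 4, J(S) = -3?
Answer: 54520/199 ≈ 273.97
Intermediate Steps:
j = 15/8 (j = (6 + (0 + 3)²)/8 = (6 + 3²)/8 = (6 + 9)/8 = (⅛)*15 = 15/8 ≈ 1.8750)
w(L, B) = 23/8 (w(L, B) = (15/8 - 3) + 4 = -9/8 + 4 = 23/8)
(47*((10 + 19)/(22 + w(5, 1))))*5 = (47*((10 + 19)/(22 + 23/8)))*5 = (47*(29/(199/8)))*5 = (47*(29*(8/199)))*5 = (47*(232/199))*5 = (10904/199)*5 = 54520/199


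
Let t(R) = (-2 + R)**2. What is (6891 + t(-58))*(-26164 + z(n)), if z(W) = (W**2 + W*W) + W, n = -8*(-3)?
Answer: -262149108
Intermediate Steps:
n = 24
z(W) = W + 2*W**2 (z(W) = (W**2 + W**2) + W = 2*W**2 + W = W + 2*W**2)
(6891 + t(-58))*(-26164 + z(n)) = (6891 + (-2 - 58)**2)*(-26164 + 24*(1 + 2*24)) = (6891 + (-60)**2)*(-26164 + 24*(1 + 48)) = (6891 + 3600)*(-26164 + 24*49) = 10491*(-26164 + 1176) = 10491*(-24988) = -262149108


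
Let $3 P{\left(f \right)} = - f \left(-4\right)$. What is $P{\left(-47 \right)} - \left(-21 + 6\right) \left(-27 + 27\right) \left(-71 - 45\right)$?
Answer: $- \frac{188}{3} \approx -62.667$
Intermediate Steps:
$P{\left(f \right)} = \frac{4 f}{3}$ ($P{\left(f \right)} = \frac{- f \left(-4\right)}{3} = \frac{4 f}{3}$)
$P{\left(-47 \right)} - \left(-21 + 6\right) \left(-27 + 27\right) \left(-71 - 45\right) = \frac{4}{3} \left(-47\right) - \left(-21 + 6\right) \left(-27 + 27\right) \left(-71 - 45\right) = - \frac{188}{3} - \left(-15\right) 0 \left(-116\right) = - \frac{188}{3} - 0 \left(-116\right) = - \frac{188}{3} - 0 = - \frac{188}{3} + 0 = - \frac{188}{3}$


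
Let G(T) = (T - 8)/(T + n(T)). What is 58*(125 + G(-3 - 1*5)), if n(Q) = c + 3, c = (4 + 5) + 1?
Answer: 35322/5 ≈ 7064.4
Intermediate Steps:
c = 10 (c = 9 + 1 = 10)
n(Q) = 13 (n(Q) = 10 + 3 = 13)
G(T) = (-8 + T)/(13 + T) (G(T) = (T - 8)/(T + 13) = (-8 + T)/(13 + T))
58*(125 + G(-3 - 1*5)) = 58*(125 + (-8 + (-3 - 1*5))/(13 + (-3 - 1*5))) = 58*(125 + (-8 + (-3 - 5))/(13 + (-3 - 5))) = 58*(125 + (-8 - 8)/(13 - 8)) = 58*(125 - 16/5) = 58*(609/5) = 35322/5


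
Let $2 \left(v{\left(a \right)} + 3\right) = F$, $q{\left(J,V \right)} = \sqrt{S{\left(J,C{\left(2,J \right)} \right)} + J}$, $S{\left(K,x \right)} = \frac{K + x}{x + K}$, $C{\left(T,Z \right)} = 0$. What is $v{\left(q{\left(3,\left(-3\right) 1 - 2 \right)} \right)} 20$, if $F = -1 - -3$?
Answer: $-40$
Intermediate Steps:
$S{\left(K,x \right)} = 1$ ($S{\left(K,x \right)} = \frac{K + x}{K + x} = 1$)
$q{\left(J,V \right)} = \sqrt{1 + J}$
$F = 2$ ($F = -1 + 3 = 2$)
$v{\left(a \right)} = -2$ ($v{\left(a \right)} = -3 + \frac{1}{2} \cdot 2 = -3 + 1 = -2$)
$v{\left(q{\left(3,\left(-3\right) 1 - 2 \right)} \right)} 20 = \left(-2\right) 20 = -40$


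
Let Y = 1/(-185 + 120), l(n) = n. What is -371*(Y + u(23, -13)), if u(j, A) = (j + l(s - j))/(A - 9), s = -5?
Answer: -112413/1430 ≈ -78.610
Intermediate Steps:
u(j, A) = -5/(-9 + A) (u(j, A) = (j + (-5 - j))/(A - 9) = -5/(-9 + A))
Y = -1/65 (Y = 1/(-65) = -1/65 ≈ -0.015385)
-371*(Y + u(23, -13)) = -371*(-1/65 - 5/(-9 - 13)) = -371*(-1/65 - 5/(-22)) = -371*(-1/65 - 5*(-1/22)) = -371*(-1/65 + 5/22) = -371*303/1430 = -112413/1430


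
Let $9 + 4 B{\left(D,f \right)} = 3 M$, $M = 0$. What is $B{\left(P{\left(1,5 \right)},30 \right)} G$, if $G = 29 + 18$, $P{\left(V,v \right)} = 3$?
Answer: $- \frac{423}{4} \approx -105.75$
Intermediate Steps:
$B{\left(D,f \right)} = - \frac{9}{4}$ ($B{\left(D,f \right)} = - \frac{9}{4} + \frac{3 \cdot 0}{4} = - \frac{9}{4} + \frac{1}{4} \cdot 0 = - \frac{9}{4} + 0 = - \frac{9}{4}$)
$G = 47$
$B{\left(P{\left(1,5 \right)},30 \right)} G = \left(- \frac{9}{4}\right) 47 = - \frac{423}{4}$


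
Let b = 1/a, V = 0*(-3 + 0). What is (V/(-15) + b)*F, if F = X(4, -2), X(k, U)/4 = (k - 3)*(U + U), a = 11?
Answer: -16/11 ≈ -1.4545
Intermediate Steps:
X(k, U) = 8*U*(-3 + k) (X(k, U) = 4*((k - 3)*(U + U)) = 4*((-3 + k)*(2*U)) = 4*(2*U*(-3 + k)) = 8*U*(-3 + k))
V = 0 (V = 0*(-3) = 0)
F = -16 (F = 8*(-2)*(-3 + 4) = 8*(-2)*1 = -16)
b = 1/11 ≈ 0.090909
(V/(-15) + b)*F = (0/(-15) + 1/11)*(-16) = (0*(-1/15) + 1/11)*(-16) = (0 + 1/11)*(-16) = (1/11)*(-16) = -16/11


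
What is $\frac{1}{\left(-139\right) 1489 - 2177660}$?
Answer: $- \frac{1}{2384631} \approx -4.1935 \cdot 10^{-7}$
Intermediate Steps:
$\frac{1}{\left(-139\right) 1489 - 2177660} = \frac{1}{-206971 - 2177660} = \frac{1}{-2384631} = - \frac{1}{2384631}$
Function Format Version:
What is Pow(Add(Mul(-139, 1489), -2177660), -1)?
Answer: Rational(-1, 2384631) ≈ -4.1935e-7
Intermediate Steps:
Pow(Add(Mul(-139, 1489), -2177660), -1) = Pow(Add(-206971, -2177660), -1) = Pow(-2384631, -1) = Rational(-1, 2384631)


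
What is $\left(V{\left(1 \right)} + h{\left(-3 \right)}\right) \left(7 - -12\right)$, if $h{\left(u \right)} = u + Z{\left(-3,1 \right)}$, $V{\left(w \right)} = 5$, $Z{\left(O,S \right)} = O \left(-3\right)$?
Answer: $209$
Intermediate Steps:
$Z{\left(O,S \right)} = - 3 O$
$h{\left(u \right)} = 9 + u$ ($h{\left(u \right)} = u - -9 = u + 9 = 9 + u$)
$\left(V{\left(1 \right)} + h{\left(-3 \right)}\right) \left(7 - -12\right) = \left(5 + \left(9 - 3\right)\right) \left(7 - -12\right) = \left(5 + 6\right) \left(7 + 12\right) = 11 \cdot 19 = 209$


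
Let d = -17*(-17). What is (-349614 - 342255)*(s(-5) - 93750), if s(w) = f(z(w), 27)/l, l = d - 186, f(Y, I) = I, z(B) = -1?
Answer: 6680841350787/103 ≈ 6.4863e+10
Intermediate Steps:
d = 289
l = 103 (l = 289 - 186 = 103)
s(w) = 27/103
(-349614 - 342255)*(s(-5) - 93750) = (-349614 - 342255)*(27/103 - 93750) = -691869*(-9656223/103) = 6680841350787/103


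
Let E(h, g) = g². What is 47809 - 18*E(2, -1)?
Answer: 47791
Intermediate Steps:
47809 - 18*E(2, -1) = 47809 - 18*(-1)² = 47809 - 18*1 = 47809 - 18 = 47791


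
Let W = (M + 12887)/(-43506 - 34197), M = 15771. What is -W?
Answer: 28658/77703 ≈ 0.36881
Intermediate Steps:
W = -28658/77703 (W = (15771 + 12887)/(-43506 - 34197) = 28658/(-77703) = 28658*(-1/77703) = -28658/77703 ≈ -0.36881)
-W = -1*(-28658/77703) = 28658/77703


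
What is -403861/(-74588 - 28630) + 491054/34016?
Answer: 16105836887/877765872 ≈ 18.349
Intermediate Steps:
-403861/(-74588 - 28630) + 491054/34016 = -403861/(-103218) + 491054*(1/34016) = -403861*(-1/103218) + 245527/17008 = 403861/103218 + 245527/17008 = 16105836887/877765872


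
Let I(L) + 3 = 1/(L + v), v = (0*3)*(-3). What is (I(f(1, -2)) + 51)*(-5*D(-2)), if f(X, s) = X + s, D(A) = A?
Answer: 470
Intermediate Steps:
v = 0 (v = 0*(-3) = 0)
I(L) = -3 + 1/L (I(L) = -3 + 1/(L + 0) = -3 + 1/L)
(I(f(1, -2)) + 51)*(-5*D(-2)) = ((-3 + 1/(1 - 2)) + 51)*(-5*(-2)) = ((-3 + 1/(-1)) + 51)*10 = ((-3 - 1) + 51)*10 = (-4 + 51)*10 = 47*10 = 470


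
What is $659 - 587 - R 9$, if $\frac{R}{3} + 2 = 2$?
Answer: $659$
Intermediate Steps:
$R = 0$ ($R = -6 + 3 \cdot 2 = -6 + 6 = 0$)
$659 - 587 - R 9 = 659 - 587 \left(-1\right) 0 \cdot 9 = 659 - 587 \cdot 0 \cdot 9 = 659 - 0 = 659 + 0 = 659$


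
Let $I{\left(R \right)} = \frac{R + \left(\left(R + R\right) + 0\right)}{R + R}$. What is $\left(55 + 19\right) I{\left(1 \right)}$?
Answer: $111$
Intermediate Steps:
$I{\left(R \right)} = \frac{3}{2}$ ($I{\left(R \right)} = \frac{R + \left(2 R + 0\right)}{2 R} = \left(R + 2 R\right) \frac{1}{2 R} = 3 R \frac{1}{2 R} = \frac{3}{2}$)
$\left(55 + 19\right) I{\left(1 \right)} = \left(55 + 19\right) \frac{3}{2} = 74 \cdot \frac{3}{2} = 111$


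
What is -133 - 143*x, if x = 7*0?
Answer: -133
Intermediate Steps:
x = 0
-133 - 143*x = -133 - 143*0 = -133 + 0 = -133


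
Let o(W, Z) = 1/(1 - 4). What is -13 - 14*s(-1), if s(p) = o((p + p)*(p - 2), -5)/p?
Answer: -53/3 ≈ -17.667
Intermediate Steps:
o(W, Z) = -⅓ (o(W, Z) = 1/(-3) = -⅓)
s(p) = -1/(3*p)
-13 - 14*s(-1) = -13 - (-14)/(3*(-1)) = -13 - (-14)*(-1)/3 = -13 - 14*⅓ = -13 - 14/3 = -53/3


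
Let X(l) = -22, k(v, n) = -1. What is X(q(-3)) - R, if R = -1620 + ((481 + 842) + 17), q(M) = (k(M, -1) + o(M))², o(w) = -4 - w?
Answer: 258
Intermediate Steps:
q(M) = (-5 - M)² (q(M) = (-1 + (-4 - M))² = (-5 - M)²)
R = -280 (R = -1620 + (1323 + 17) = -1620 + 1340 = -280)
X(q(-3)) - R = -22 - 1*(-280) = -22 + 280 = 258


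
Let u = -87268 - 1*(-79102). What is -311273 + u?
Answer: -319439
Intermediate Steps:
u = -8166 (u = -87268 + 79102 = -8166)
-311273 + u = -311273 - 8166 = -319439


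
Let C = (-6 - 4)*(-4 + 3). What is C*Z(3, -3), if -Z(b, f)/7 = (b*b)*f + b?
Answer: 1680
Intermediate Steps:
Z(b, f) = -7*b - 7*f*b**2 (Z(b, f) = -7*((b*b)*f + b) = -7*(b**2*f + b) = -7*(f*b**2 + b) = -7*(b + f*b**2) = -7*b - 7*f*b**2)
C = 10 (C = -10*(-1) = 10)
C*Z(3, -3) = 10*(-7*3*(1 + 3*(-3))) = 10*(-7*3*(1 - 9)) = 10*(-7*3*(-8)) = 10*168 = 1680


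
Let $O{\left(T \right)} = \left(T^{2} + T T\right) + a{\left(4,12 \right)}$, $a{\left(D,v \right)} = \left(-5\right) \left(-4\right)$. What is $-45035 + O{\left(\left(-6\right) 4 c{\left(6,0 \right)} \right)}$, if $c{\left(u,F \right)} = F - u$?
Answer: $-3543$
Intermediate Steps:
$a{\left(D,v \right)} = 20$
$O{\left(T \right)} = 20 + 2 T^{2}$ ($O{\left(T \right)} = \left(T^{2} + T T\right) + 20 = \left(T^{2} + T^{2}\right) + 20 = 2 T^{2} + 20 = 20 + 2 T^{2}$)
$-45035 + O{\left(\left(-6\right) 4 c{\left(6,0 \right)} \right)} = -45035 + \left(20 + 2 \left(\left(-6\right) 4 \left(0 - 6\right)\right)^{2}\right) = -45035 + \left(20 + 2 \left(- 24 \left(0 - 6\right)\right)^{2}\right) = -45035 + \left(20 + 2 \left(\left(-24\right) \left(-6\right)\right)^{2}\right) = -45035 + \left(20 + 2 \cdot 144^{2}\right) = -45035 + \left(20 + 2 \cdot 20736\right) = -45035 + \left(20 + 41472\right) = -45035 + 41492 = -3543$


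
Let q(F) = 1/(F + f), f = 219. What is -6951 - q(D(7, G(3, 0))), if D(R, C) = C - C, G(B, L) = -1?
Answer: -1522270/219 ≈ -6951.0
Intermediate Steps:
D(R, C) = 0
q(F) = 1/(219 + F) (q(F) = 1/(F + 219) = 1/(219 + F))
-6951 - q(D(7, G(3, 0))) = -6951 - 1/(219 + 0) = -6951 - 1/219 = -1522270/219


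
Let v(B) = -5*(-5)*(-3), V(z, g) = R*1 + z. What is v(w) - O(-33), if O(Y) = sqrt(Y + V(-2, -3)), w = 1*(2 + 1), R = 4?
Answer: -75 - I*sqrt(31) ≈ -75.0 - 5.5678*I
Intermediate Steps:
w = 3 (w = 1*3 = 3)
V(z, g) = 4 + z (V(z, g) = 4*1 + z = 4 + z)
v(B) = -75 (v(B) = 25*(-3) = -75)
O(Y) = sqrt(2 + Y) (O(Y) = sqrt(Y + (4 - 2)) = sqrt(Y + 2) = sqrt(2 + Y))
v(w) - O(-33) = -75 - sqrt(2 - 33) = -75 - sqrt(-31) = -75 - I*sqrt(31)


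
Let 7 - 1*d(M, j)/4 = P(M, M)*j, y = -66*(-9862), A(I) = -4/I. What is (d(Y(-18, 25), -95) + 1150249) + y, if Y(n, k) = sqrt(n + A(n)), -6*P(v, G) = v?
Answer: 1801169 - 760*I*sqrt(10)/9 ≈ 1.8012e+6 - 267.04*I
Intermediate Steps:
P(v, G) = -v/6
y = 650892
Y(n, k) = sqrt(n - 4/n)
d(M, j) = 28 + 2*M*j/3 (d(M, j) = 28 - 4*(-M/6)*j = 28 - (-2)*M*j/3 = 28 + 2*M*j/3)
(d(Y(-18, 25), -95) + 1150249) + y = ((28 + (2/3)*sqrt(-18 - 4/(-18))*(-95)) + 1150249) + 650892 = ((28 + (2/3)*sqrt(-18 - 4*(-1/18))*(-95)) + 1150249) + 650892 = ((28 + (2/3)*sqrt(-18 + 2/9)*(-95)) + 1150249) + 650892 = ((28 + (2/3)*sqrt(-160/9)*(-95)) + 1150249) + 650892 = ((28 + (2/3)*(4*I*sqrt(10)/3)*(-95)) + 1150249) + 650892 = ((28 - 760*I*sqrt(10)/9) + 1150249) + 650892 = (1150277 - 760*I*sqrt(10)/9) + 650892 = 1801169 - 760*I*sqrt(10)/9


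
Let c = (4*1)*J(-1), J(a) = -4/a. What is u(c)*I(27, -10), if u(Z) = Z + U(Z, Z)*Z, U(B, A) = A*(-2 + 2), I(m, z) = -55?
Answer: -880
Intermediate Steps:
c = 16 (c = (4*1)*(-4/(-1)) = 4*(-4*(-1)) = 4*4 = 16)
U(B, A) = 0 (U(B, A) = A*0 = 0)
u(Z) = Z (u(Z) = Z + 0*Z = Z + 0 = Z)
u(c)*I(27, -10) = 16*(-55) = -880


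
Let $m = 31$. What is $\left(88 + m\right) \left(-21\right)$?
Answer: $-2499$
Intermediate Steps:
$\left(88 + m\right) \left(-21\right) = \left(88 + 31\right) \left(-21\right) = 119 \left(-21\right) = -2499$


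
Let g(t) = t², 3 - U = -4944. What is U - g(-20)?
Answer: 4547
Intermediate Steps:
U = 4947 (U = 3 - 1*(-4944) = 3 + 4944 = 4947)
U - g(-20) = 4947 - 1*(-20)² = 4947 - 1*400 = 4947 - 400 = 4547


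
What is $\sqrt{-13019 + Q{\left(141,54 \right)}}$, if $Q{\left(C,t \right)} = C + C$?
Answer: $i \sqrt{12737} \approx 112.86 i$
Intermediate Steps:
$Q{\left(C,t \right)} = 2 C$
$\sqrt{-13019 + Q{\left(141,54 \right)}} = \sqrt{-13019 + 2 \cdot 141} = \sqrt{-13019 + 282} = \sqrt{-12737} = i \sqrt{12737}$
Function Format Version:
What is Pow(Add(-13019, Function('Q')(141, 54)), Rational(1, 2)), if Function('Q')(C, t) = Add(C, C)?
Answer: Mul(I, Pow(12737, Rational(1, 2))) ≈ Mul(112.86, I)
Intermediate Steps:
Function('Q')(C, t) = Mul(2, C)
Pow(Add(-13019, Function('Q')(141, 54)), Rational(1, 2)) = Pow(Add(-13019, Mul(2, 141)), Rational(1, 2)) = Pow(Add(-13019, 282), Rational(1, 2)) = Pow(-12737, Rational(1, 2)) = Mul(I, Pow(12737, Rational(1, 2)))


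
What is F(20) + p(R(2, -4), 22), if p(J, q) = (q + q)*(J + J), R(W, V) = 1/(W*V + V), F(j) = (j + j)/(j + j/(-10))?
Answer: -46/9 ≈ -5.1111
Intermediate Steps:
F(j) = 20/9 (F(j) = (2*j)/(j + j*(-⅒)) = (2*j)/(j - j/10) = (2*j)/((9*j/10)) = (2*j)*(10/(9*j)) = 20/9)
R(W, V) = 1/(V + V*W) (R(W, V) = 1/(V*W + V) = 1/(V + V*W))
p(J, q) = 4*J*q (p(J, q) = (2*q)*(2*J) = 4*J*q)
F(20) + p(R(2, -4), 22) = 20/9 + 4*(1/((-4)*(1 + 2)))*22 = 20/9 + 4*(-¼/3)*22 = 20/9 + 4*(-¼*⅓)*22 = 20/9 + 4*(-1/12)*22 = 20/9 - 22/3 = -46/9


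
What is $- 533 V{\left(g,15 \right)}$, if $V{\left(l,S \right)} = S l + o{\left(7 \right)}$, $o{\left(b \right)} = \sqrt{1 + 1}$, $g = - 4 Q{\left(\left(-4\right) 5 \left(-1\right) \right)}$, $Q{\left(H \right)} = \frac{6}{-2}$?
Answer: $-95940 - 533 \sqrt{2} \approx -96694.0$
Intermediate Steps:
$Q{\left(H \right)} = -3$ ($Q{\left(H \right)} = 6 \left(- \frac{1}{2}\right) = -3$)
$g = 12$ ($g = \left(-4\right) \left(-3\right) = 12$)
$o{\left(b \right)} = \sqrt{2}$
$V{\left(l,S \right)} = \sqrt{2} + S l$ ($V{\left(l,S \right)} = S l + \sqrt{2} = \sqrt{2} + S l$)
$- 533 V{\left(g,15 \right)} = - 533 \left(\sqrt{2} + 15 \cdot 12\right) = - 533 \left(\sqrt{2} + 180\right) = - 533 \left(180 + \sqrt{2}\right) = -95940 - 533 \sqrt{2}$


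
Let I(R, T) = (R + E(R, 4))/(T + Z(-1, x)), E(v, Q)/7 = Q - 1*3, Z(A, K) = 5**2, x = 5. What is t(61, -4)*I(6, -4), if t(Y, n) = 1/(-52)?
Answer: -1/84 ≈ -0.011905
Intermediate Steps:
Z(A, K) = 25
t(Y, n) = -1/52
E(v, Q) = -21 + 7*Q (E(v, Q) = 7*(Q - 1*3) = 7*(Q - 3) = 7*(-3 + Q) = -21 + 7*Q)
I(R, T) = (7 + R)/(25 + T) (I(R, T) = (R + (-21 + 7*4))/(T + 25) = (R + (-21 + 28))/(25 + T) = (R + 7)/(25 + T) = (7 + R)/(25 + T))
t(61, -4)*I(6, -4) = -(7 + 6)/(52*(25 - 4)) = -13/(52*21) = -13/1092 = -1/52*13/21 = -1/84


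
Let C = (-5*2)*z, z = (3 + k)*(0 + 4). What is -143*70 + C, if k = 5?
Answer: -10330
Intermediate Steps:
z = 32 (z = (3 + 5)*(0 + 4) = 8*4 = 32)
C = -320 (C = -5*2*32 = -10*32 = -320)
-143*70 + C = -143*70 - 320 = -10010 - 320 = -10330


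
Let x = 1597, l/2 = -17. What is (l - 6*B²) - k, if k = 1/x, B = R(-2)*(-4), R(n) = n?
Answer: -667547/1597 ≈ -418.00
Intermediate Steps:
l = -34 (l = 2*(-17) = -34)
B = 8 (B = -2*(-4) = 8)
k = 1/1597 ≈ 0.00062617
(l - 6*B²) - k = (-34 - 6*8²) - 1*1/1597 = (-34 - 6*64) - 1/1597 = (-34 - 384) - 1/1597 = -418 - 1/1597 = -667547/1597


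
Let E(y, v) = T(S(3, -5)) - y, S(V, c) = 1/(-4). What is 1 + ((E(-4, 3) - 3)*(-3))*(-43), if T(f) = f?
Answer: 391/4 ≈ 97.750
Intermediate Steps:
S(V, c) = -¼
E(y, v) = -¼ - y
1 + ((E(-4, 3) - 3)*(-3))*(-43) = 1 + (((-¼ - 1*(-4)) - 3)*(-3))*(-43) = 1 + (((-¼ + 4) - 3)*(-3))*(-43) = 1 + ((15/4 - 3)*(-3))*(-43) = 1 + ((¾)*(-3))*(-43) = 1 - 9/4*(-43) = 1 + 387/4 = 391/4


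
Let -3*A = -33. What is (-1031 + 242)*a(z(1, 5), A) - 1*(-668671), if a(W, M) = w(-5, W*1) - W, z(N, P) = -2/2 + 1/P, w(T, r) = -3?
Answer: 3352034/5 ≈ 6.7041e+5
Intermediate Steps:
A = 11 (A = -⅓*(-33) = 11)
z(N, P) = -1 + 1/P (z(N, P) = -2*½ + 1/P = -1 + 1/P)
a(W, M) = -3 - W
(-1031 + 242)*a(z(1, 5), A) - 1*(-668671) = (-1031 + 242)*(-3 - (1 - 1*5)/5) - 1*(-668671) = -789*(-3 - (1 - 5)/5) + 668671 = -789*(-3 - (-4)/5) + 668671 = -789*(-3 - 1*(-⅘)) + 668671 = -789*(-3 + ⅘) + 668671 = -789*(-11/5) + 668671 = 8679/5 + 668671 = 3352034/5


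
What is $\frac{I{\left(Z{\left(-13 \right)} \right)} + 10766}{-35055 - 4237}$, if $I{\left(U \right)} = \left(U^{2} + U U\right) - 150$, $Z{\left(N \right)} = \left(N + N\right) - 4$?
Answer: $- \frac{3104}{9823} \approx -0.31599$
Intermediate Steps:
$Z{\left(N \right)} = -4 + 2 N$ ($Z{\left(N \right)} = 2 N - 4 = -4 + 2 N$)
$I{\left(U \right)} = -150 + 2 U^{2}$ ($I{\left(U \right)} = \left(U^{2} + U^{2}\right) - 150 = 2 U^{2} - 150 = -150 + 2 U^{2}$)
$\frac{I{\left(Z{\left(-13 \right)} \right)} + 10766}{-35055 - 4237} = \frac{\left(-150 + 2 \left(-4 + 2 \left(-13\right)\right)^{2}\right) + 10766}{-35055 - 4237} = \frac{\left(-150 + 2 \left(-4 - 26\right)^{2}\right) + 10766}{-39292} = \left(\left(-150 + 2 \left(-30\right)^{2}\right) + 10766\right) \left(- \frac{1}{39292}\right) = \left(\left(-150 + 2 \cdot 900\right) + 10766\right) \left(- \frac{1}{39292}\right) = \left(\left(-150 + 1800\right) + 10766\right) \left(- \frac{1}{39292}\right) = \left(1650 + 10766\right) \left(- \frac{1}{39292}\right) = 12416 \left(- \frac{1}{39292}\right) = - \frac{3104}{9823}$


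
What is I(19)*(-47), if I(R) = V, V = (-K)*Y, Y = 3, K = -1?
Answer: -141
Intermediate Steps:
V = 3 (V = -1*(-1)*3 = 1*3 = 3)
I(R) = 3
I(19)*(-47) = 3*(-47) = -141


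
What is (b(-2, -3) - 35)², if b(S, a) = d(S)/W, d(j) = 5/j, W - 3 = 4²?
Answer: 1782225/1444 ≈ 1234.2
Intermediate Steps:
W = 19 (W = 3 + 4² = 3 + 16 = 19)
b(S, a) = 5/(19*S) (b(S, a) = (5/S)/19 = (5/S)*(1/19) = 5/(19*S))
(b(-2, -3) - 35)² = ((5/19)/(-2) - 35)² = ((5/19)*(-½) - 35)² = (-5/38 - 35)² = (-1335/38)² = 1782225/1444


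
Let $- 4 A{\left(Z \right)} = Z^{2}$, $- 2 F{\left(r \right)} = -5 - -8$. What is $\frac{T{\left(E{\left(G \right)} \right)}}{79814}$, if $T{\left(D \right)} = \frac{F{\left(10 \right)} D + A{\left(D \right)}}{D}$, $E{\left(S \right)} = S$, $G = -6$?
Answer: $0$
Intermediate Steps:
$F{\left(r \right)} = - \frac{3}{2}$ ($F{\left(r \right)} = - \frac{-5 - -8}{2} = - \frac{-5 + 8}{2} = \left(- \frac{1}{2}\right) 3 = - \frac{3}{2}$)
$A{\left(Z \right)} = - \frac{Z^{2}}{4}$
$T{\left(D \right)} = \frac{- \frac{3 D}{2} - \frac{D^{2}}{4}}{D}$
$\frac{T{\left(E{\left(G \right)} \right)}}{79814} = \frac{- \frac{3}{2} - - \frac{3}{2}}{79814} = \left(- \frac{3}{2} + \frac{3}{2}\right) \frac{1}{79814} = 0 \cdot \frac{1}{79814} = 0$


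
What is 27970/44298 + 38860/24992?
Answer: 302555815/138386952 ≈ 2.1863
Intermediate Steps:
27970/44298 + 38860/24992 = 27970*(1/44298) + 38860*(1/24992) = 13985/22149 + 9715/6248 = 302555815/138386952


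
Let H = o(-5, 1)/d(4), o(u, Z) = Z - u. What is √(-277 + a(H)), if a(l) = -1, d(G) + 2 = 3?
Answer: I*√278 ≈ 16.673*I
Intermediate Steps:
d(G) = 1 (d(G) = -2 + 3 = 1)
H = 6 (H = (1 - 1*(-5))/1 = (1 + 5)*1 = 6*1 = 6)
√(-277 + a(H)) = √(-277 - 1) = √(-278) = I*√278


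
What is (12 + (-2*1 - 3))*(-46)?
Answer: -322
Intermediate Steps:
(12 + (-2*1 - 3))*(-46) = (12 + (-2 - 3))*(-46) = (12 - 5)*(-46) = 7*(-46) = -322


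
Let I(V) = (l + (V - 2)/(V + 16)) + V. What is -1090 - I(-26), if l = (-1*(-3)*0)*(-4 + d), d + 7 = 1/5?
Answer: -5334/5 ≈ -1066.8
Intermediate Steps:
d = -34/5 (d = -7 + 1/5 = -34/5 ≈ -6.8000)
l = 0 (l = (-1*(-3)*0)*(-4 - 34/5) = (3*0)*(-54/5) = 0*(-54/5) = 0)
I(V) = V + (-2 + V)/(16 + V) (I(V) = (0 + (V - 2)/(V + 16)) + V = (0 + (-2 + V)/(16 + V)) + V = (-2 + V)/(16 + V) + V = V + (-2 + V)/(16 + V))
-1090 - I(-26) = -1090 - (-2 + (-26)**2 + 17*(-26))/(16 - 26) = -1090 - (-2 + 676 - 442)/(-10) = -1090 - (-1)*232/10 = -1090 - 1*(-116/5) = -1090 + 116/5 = -5334/5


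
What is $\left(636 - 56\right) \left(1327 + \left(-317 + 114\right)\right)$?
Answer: $651920$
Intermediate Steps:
$\left(636 - 56\right) \left(1327 + \left(-317 + 114\right)\right) = 580 \left(1327 - 203\right) = 580 \cdot 1124 = 651920$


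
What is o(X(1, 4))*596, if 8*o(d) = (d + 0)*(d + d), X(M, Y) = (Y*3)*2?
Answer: 85824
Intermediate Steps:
X(M, Y) = 6*Y (X(M, Y) = (3*Y)*2 = 6*Y)
o(d) = d**2/4 (o(d) = ((d + 0)*(d + d))/8 = (d*(2*d))/8 = (2*d**2)/8 = d**2/4)
o(X(1, 4))*596 = ((6*4)**2/4)*596 = ((1/4)*24**2)*596 = ((1/4)*576)*596 = 144*596 = 85824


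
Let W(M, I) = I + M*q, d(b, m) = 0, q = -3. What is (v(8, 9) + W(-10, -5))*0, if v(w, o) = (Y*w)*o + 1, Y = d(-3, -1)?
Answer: 0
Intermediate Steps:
Y = 0
v(w, o) = 1 (v(w, o) = (0*w)*o + 1 = 0*o + 1 = 0 + 1 = 1)
W(M, I) = I - 3*M (W(M, I) = I + M*(-3) = I - 3*M)
(v(8, 9) + W(-10, -5))*0 = (1 + (-5 - 3*(-10)))*0 = (1 + (-5 + 30))*0 = (1 + 25)*0 = 26*0 = 0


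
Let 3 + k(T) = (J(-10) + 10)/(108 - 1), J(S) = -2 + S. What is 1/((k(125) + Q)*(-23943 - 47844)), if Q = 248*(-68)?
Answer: 107/129559095777 ≈ 8.2588e-10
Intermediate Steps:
Q = -16864
k(T) = -323/107 (k(T) = -3 + ((-2 - 10) + 10)/(108 - 1) = -3 + (-12 + 10)/107 = -3 - 2*1/107 = -3 - 2/107 = -323/107)
1/((k(125) + Q)*(-23943 - 47844)) = 1/((-323/107 - 16864)*(-23943 - 47844)) = 1/(-1804771/107*(-71787)) = 1/(129559095777/107) = 107/129559095777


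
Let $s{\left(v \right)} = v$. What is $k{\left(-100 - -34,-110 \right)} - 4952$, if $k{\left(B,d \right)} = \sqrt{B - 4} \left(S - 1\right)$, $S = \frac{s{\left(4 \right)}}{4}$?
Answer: $-4952$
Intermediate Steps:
$S = 1$ ($S = \frac{4}{4} = 4 \cdot \frac{1}{4} = 1$)
$k{\left(B,d \right)} = 0$ ($k{\left(B,d \right)} = \sqrt{B - 4} \left(1 - 1\right) = \sqrt{-4 + B} 0 = 0$)
$k{\left(-100 - -34,-110 \right)} - 4952 = 0 - 4952 = -4952$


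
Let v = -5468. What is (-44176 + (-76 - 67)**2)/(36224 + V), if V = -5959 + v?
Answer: -23727/24797 ≈ -0.95685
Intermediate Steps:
V = -11427 (V = -5959 - 5468 = -11427)
(-44176 + (-76 - 67)**2)/(36224 + V) = (-44176 + (-76 - 67)**2)/(36224 - 11427) = (-44176 + (-143)**2)/24797 = (-44176 + 20449)*(1/24797) = -23727*1/24797 = -23727/24797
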